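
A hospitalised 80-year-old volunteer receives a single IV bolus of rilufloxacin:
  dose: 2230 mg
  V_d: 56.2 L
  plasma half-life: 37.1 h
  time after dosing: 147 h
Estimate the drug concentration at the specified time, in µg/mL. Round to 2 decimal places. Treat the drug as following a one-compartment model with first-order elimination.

C₀ = Dose / Vd = 2230 / 56.2 = 39.68 mg/L
k = ln2 / t½ = 0.693147 / 37.1 = 0.01868 h⁻¹
C = C₀ · e^(−k·t) = 39.68 × e^(−0.01868 × 147)
  = 39.68 × 0.06419 = 2.547 mg/L
(2.547 mg/L = 2.547 µg/mL)

2.55 µg/mL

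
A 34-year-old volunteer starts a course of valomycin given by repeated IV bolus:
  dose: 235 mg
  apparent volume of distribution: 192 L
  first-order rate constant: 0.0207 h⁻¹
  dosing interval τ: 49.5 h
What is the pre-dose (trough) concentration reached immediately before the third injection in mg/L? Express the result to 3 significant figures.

0.597 mg/L

C₀ per dose = Dose / Vd = 235 / 192 = 1.224 mg/L
Fraction remaining after one interval: r = e^(−kτ) = e^(−0.02070 × 49.5) = 0.3589
Before dose 3, 2 doses have been given (aged 1τ, 2τ).
C_trough = C₀ × (r + r²) = 1.224 × (0.3589 + 0.1288) = 0.5969 mg/L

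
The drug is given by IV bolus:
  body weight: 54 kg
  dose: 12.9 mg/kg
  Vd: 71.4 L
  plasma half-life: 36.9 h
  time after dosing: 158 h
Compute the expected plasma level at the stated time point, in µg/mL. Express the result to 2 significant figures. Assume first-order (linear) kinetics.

0.50 µg/mL

Total dose = 12.9 × 54 = 696.6 mg
C₀ = Dose / Vd = 696.6 / 71.4 = 9.756 mg/L
k = ln2 / t½ = 0.693147 / 36.9 = 0.01878 h⁻¹
C = C₀ · e^(−k·t) = 9.756 × e^(−0.01878 × 158)
  = 9.756 × 0.05145 = 0.5019 mg/L
(0.5019 mg/L = 0.5019 µg/mL)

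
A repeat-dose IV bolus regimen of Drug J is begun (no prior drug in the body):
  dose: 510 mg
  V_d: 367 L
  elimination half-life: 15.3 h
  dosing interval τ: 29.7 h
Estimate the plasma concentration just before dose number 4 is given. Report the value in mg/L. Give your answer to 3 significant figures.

0.481 mg/L

C₀ per dose = Dose / Vd = 510 / 367 = 1.390 mg/L
k = ln2 / t½ = 0.693147 / 15.3 = 0.04530 h⁻¹
Fraction remaining after one interval: r = e^(−kτ) = e^(−0.04530 × 29.7) = 0.2604
Before dose 4, 3 doses have been given (aged 1τ, 2τ, 3τ).
C_trough = C₀ × (r + r² + … + r^3) = C₀ × r(1−r^3)/(1−r)
        = 1.390 × 0.2604 × (1 − 0.01766) / (1 − 0.2604) = 0.4808 mg/L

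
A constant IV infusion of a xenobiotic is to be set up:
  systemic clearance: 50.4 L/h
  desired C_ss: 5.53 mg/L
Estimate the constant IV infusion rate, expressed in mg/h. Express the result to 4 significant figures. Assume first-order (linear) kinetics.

278.7 mg/h

At steady state, infusion rate R₀ = Css × CL = 5.53 × 50.40 = 278.7 mg/h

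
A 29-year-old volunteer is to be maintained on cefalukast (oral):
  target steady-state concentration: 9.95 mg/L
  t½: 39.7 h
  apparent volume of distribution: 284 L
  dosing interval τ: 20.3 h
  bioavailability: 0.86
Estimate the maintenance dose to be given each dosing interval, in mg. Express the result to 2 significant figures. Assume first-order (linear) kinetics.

k = ln2 / t½ = 0.693147 / 39.7 = 0.01746 h⁻¹
CL = k × Vd = 0.01746 × 284 = 4.959 L/h
At steady state, F × (Dose/τ) = Css × CL.
Dose = Css × CL × τ / F = 9.95 × 4.959 × 20.3 / 0.86 = 1165 mg

1200 mg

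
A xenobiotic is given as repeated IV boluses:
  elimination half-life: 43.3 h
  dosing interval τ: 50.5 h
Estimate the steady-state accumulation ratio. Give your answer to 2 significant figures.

k = ln2 / t½ = 0.693147 / 43.3 = 0.01601 h⁻¹
e^(−kτ) = e^(−0.01601 × 50.5) = 0.4455
Accumulation ratio R = 1 / (1 − e^(−kτ)) = 1 / (1 − 0.4455) = 1.803

1.8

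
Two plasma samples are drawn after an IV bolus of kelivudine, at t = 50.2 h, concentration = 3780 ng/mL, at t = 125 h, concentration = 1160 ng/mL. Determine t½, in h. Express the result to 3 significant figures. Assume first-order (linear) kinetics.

43.9 h

k = ln(C₁/C₂) / (t₂ − t₁) = ln(3780/1160) / (125 − 50.2)
  = 1.181 / 74.80 = 0.01579 h⁻¹
t½ = ln2 / k = 0.693147 / 0.01579 = 43.90 h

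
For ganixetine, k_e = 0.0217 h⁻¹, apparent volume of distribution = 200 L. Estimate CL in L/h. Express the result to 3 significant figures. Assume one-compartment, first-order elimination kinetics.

CL = k × Vd = 0.0217 × 200 = 4.340 L/h

4.34 L/h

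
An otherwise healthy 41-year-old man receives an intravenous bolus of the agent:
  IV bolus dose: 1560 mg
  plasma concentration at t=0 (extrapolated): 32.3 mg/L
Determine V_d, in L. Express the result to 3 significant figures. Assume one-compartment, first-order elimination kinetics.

48.3 L

Vd = Dose / C₀ = 1560 / 32.3 = 48.30 L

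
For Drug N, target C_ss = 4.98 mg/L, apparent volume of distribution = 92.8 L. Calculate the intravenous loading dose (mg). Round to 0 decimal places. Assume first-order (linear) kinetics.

462 mg

LD = Css × Vd = 4.98 × 92.8 = 462.1 mg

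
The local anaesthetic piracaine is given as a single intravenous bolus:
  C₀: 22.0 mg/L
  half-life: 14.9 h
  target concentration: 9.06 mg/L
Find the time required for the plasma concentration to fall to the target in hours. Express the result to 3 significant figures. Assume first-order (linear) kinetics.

19.1 h

k = ln2 / t½ = 0.693147 / 14.9 = 0.04652 h⁻¹
t = ln(C₀ / C) / k = ln(22.00 / 9.06) / 0.04652
  = ln(2.428) / 0.04652 = 0.8871 / 0.04652 = 19.07 h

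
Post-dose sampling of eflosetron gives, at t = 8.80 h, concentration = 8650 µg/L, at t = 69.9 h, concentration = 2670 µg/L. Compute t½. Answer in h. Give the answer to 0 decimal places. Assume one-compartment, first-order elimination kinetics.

k = ln(C₁/C₂) / (t₂ − t₁) = ln(8650/2670) / (69.9 − 8.80)
  = 1.175 / 61.10 = 0.01923 h⁻¹
t½ = ln2 / k = 0.693147 / 0.01923 = 36.05 h

36 h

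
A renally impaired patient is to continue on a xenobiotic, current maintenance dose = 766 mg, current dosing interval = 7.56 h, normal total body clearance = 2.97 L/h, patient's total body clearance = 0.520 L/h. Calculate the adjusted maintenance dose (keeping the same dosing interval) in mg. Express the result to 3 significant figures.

134 mg

To keep the same average steady-state level, dosing rate must scale with clearance.
CL ratio = 0.520 / 2.97 = 0.1751
New dose (same interval) = 766 × 0.1751 = 134.1 mg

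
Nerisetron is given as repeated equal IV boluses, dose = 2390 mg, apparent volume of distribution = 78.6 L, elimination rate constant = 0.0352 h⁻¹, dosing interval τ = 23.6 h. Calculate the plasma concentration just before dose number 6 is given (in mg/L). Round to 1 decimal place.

23.1 mg/L

C₀ per dose = Dose / Vd = 2390 / 78.6 = 30.41 mg/L
Fraction remaining after one interval: r = e^(−kτ) = e^(−0.03520 × 23.6) = 0.4357
Before dose 6, 5 doses have been given (aged 1τ, 2τ, 3τ, 4τ, 5τ).
C_trough = C₀ × (r + r² + … + r^5) = C₀ × r(1−r^5)/(1−r)
        = 30.41 × 0.4357 × (1 − 0.01570) / (1 − 0.4357) = 23.11 mg/L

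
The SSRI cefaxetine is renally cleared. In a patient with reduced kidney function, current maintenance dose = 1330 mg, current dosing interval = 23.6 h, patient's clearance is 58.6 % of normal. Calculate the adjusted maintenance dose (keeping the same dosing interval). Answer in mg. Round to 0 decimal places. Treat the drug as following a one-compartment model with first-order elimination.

779 mg

To keep the same average steady-state level, dosing rate must scale with clearance.
CL ratio = 58.6 / 100 = 0.5860
New dose (same interval) = 1330 × 0.5860 = 779.4 mg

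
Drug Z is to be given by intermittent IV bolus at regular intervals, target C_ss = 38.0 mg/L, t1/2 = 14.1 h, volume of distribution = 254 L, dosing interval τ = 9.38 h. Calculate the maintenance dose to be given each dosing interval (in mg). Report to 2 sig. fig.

k = ln2 / t½ = 0.693147 / 14.1 = 0.04916 h⁻¹
CL = k × Vd = 0.04916 × 254 = 12.49 L/h
At steady state, Dose/τ = Css × CL.
Dose = Css × CL × τ = 38.0 × 12.49 × 9.38 = 4452 mg

4500 mg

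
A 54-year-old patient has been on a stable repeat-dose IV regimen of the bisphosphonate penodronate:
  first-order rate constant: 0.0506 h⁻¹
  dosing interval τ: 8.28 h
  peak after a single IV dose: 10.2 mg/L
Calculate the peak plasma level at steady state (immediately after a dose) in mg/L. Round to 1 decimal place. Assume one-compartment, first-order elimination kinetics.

e^(−kτ) = e^(−0.05060 × 8.28) = 0.6577
Accumulation ratio R = 1 / (1 − e^(−kτ)) = 1 / (1 − 0.6577) = 2.921
Steady-state peak = C₀ × R = 10.2 × 2.921 = 29.79 mg/L

29.8 mg/L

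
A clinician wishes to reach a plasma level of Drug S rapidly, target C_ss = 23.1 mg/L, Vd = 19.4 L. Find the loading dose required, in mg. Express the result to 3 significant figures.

LD = Css × Vd = 23.1 × 19.4 = 448.1 mg

448 mg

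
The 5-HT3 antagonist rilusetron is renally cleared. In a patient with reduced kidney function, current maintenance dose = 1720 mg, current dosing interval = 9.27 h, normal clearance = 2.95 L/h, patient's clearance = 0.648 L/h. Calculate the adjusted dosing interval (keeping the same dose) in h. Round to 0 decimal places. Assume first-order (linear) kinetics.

To keep the same average steady-state level, dosing rate must scale with clearance.
CL ratio = 0.648 / 2.95 = 0.2197
New interval (same dose) = 9.27 / 0.2197 = 42.19 h

42 h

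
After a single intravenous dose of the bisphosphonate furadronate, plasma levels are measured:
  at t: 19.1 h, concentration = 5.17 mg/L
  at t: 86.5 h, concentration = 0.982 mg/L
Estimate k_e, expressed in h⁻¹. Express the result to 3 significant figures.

k = ln(C₁/C₂) / (t₂ − t₁) = ln(5.17/0.982) / (86.5 − 19.1)
  = 1.661 / 67.40 = 0.02464 h⁻¹

0.0246 h⁻¹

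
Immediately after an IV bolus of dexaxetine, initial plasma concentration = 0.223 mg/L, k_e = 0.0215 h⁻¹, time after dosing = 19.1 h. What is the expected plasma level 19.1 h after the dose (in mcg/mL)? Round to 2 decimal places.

C = C₀ · e^(−k·t) = 0.2230 × e^(−0.02150 × 19.1)
  = 0.2230 × 0.6632 = 0.1479 mg/L
(0.1479 mg/L = 0.1479 mcg/mL)

0.15 mcg/mL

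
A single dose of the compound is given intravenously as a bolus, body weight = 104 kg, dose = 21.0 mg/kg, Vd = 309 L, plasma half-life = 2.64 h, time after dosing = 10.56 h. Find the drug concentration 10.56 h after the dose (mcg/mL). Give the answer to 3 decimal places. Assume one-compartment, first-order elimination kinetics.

0.442 mcg/mL

Total dose = 21.0 × 104 = 2184 mg
C₀ = Dose / Vd = 2184 / 309 = 7.068 mg/L
k = ln2 / t½ = 0.693147 / 2.64 = 0.2626 h⁻¹
t / t½ = 10.56 / 2.64 = 4 half-lives
C = C₀ × (1/2)^4 = 7.068 × 0.06250 = 0.4418 mg/L
(0.4418 mg/L = 0.4418 mcg/mL)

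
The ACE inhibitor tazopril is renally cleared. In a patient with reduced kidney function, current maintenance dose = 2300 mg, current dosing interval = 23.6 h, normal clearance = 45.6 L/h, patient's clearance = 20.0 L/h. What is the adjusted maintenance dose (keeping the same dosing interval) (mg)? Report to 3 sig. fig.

To keep the same average steady-state level, dosing rate must scale with clearance.
CL ratio = 20.0 / 45.6 = 0.4386
New dose (same interval) = 2300 × 0.4386 = 1009 mg

1010 mg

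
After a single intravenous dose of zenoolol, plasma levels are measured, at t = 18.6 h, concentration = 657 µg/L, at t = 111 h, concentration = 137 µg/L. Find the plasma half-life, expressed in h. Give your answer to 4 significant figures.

40.85 h

k = ln(C₁/C₂) / (t₂ − t₁) = ln(657/137) / (111 − 18.6)
  = 1.568 / 92.40 = 0.01697 h⁻¹
t½ = ln2 / k = 0.693147 / 0.01697 = 40.85 h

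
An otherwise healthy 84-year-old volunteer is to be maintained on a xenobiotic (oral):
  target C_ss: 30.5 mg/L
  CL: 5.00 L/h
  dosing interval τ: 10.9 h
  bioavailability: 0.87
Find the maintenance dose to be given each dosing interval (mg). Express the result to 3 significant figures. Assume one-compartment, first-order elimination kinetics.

1910 mg

At steady state, F × (Dose/τ) = Css × CL.
Dose = Css × CL × τ / F = 30.5 × 5.000 × 10.9 / 0.87 = 1911 mg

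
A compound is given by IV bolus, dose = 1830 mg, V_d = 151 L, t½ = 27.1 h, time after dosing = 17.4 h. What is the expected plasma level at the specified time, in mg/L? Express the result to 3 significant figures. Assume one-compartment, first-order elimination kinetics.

7.77 mg/L

C₀ = Dose / Vd = 1830 / 151 = 12.12 mg/L
k = ln2 / t½ = 0.693147 / 27.1 = 0.02558 h⁻¹
C = C₀ · e^(−k·t) = 12.12 × e^(−0.02558 × 17.4)
  = 12.12 × 0.6408 = 7.766 mg/L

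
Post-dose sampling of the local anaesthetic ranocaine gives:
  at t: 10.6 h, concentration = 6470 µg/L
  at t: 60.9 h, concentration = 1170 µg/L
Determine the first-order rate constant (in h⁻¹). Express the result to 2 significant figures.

k = ln(C₁/C₂) / (t₂ − t₁) = ln(6470/1170) / (60.9 − 10.6)
  = 1.710 / 50.30 = 0.03400 h⁻¹

0.034 h⁻¹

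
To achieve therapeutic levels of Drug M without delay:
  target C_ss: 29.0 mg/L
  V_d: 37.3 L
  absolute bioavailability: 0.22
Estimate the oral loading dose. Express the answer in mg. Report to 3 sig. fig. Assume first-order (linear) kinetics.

LD = Css × Vd / F = 29.0 × 37.3 / 0.22 = 4917 mg

4920 mg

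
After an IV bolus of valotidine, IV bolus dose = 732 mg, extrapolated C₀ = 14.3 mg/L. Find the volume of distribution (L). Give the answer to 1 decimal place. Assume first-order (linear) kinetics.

Vd = Dose / C₀ = 732.0 / 14.3 = 51.19 L

51.2 L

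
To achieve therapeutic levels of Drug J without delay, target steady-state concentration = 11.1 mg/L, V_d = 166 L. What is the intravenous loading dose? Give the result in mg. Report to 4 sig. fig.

1843 mg

LD = Css × Vd = 11.1 × 166 = 1843 mg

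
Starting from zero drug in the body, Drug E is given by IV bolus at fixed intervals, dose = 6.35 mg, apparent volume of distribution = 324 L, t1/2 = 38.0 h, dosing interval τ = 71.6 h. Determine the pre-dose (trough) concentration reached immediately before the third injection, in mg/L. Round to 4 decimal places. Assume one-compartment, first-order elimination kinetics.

0.0067 mg/L

C₀ per dose = Dose / Vd = 6.35 / 324 = 0.01960 mg/L
k = ln2 / t½ = 0.693147 / 38.0 = 0.01824 h⁻¹
Fraction remaining after one interval: r = e^(−kτ) = e^(−0.01824 × 71.6) = 0.2709
Before dose 3, 2 doses have been given (aged 1τ, 2τ).
C_trough = C₀ × (r + r²) = 0.01960 × (0.2709 + 0.07339) = 0.006748 mg/L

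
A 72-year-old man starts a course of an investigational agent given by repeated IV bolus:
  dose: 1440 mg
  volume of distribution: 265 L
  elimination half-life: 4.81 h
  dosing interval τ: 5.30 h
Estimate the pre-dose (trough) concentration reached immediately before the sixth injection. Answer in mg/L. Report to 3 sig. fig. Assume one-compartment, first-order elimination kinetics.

4.64 mg/L

C₀ per dose = Dose / Vd = 1440 / 265 = 5.434 mg/L
k = ln2 / t½ = 0.693147 / 4.81 = 0.1441 h⁻¹
Fraction remaining after one interval: r = e^(−kτ) = e^(−0.1441 × 5.30) = 0.4659
Before dose 6, 5 doses have been given (aged 1τ, 2τ, 3τ, 4τ, 5τ).
C_trough = C₀ × (r + r² + … + r^5) = C₀ × r(1−r^5)/(1−r)
        = 5.434 × 0.4659 × (1 − 0.02195) / (1 − 0.4659) = 4.636 mg/L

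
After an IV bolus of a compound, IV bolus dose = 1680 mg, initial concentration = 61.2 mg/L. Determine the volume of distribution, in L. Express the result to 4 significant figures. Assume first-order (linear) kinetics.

Vd = Dose / C₀ = 1680 / 61.2 = 27.45 L

27.45 L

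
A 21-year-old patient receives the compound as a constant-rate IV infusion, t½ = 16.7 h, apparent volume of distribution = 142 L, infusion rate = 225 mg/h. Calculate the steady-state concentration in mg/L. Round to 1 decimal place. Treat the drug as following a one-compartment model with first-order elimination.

k = ln2 / t½ = 0.693147 / 16.7 = 0.04151 h⁻¹
CL = k × Vd = 0.04151 × 142 = 5.894 L/h
At steady state Css = R₀ / CL = 225 / 5.894 = 38.17 mg/L

38.2 mg/L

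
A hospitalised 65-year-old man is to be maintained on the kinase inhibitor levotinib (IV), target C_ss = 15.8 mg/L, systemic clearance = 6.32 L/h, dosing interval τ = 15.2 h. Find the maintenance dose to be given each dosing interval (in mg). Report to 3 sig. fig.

At steady state, Dose/τ = Css × CL.
Dose = Css × CL × τ = 15.8 × 6.320 × 15.2 = 1518 mg

1520 mg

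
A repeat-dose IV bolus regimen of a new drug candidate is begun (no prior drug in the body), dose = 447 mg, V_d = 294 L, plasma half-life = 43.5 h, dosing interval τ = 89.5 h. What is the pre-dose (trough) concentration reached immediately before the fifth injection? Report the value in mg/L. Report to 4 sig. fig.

C₀ per dose = Dose / Vd = 447 / 294 = 1.520 mg/L
k = ln2 / t½ = 0.693147 / 43.5 = 0.01593 h⁻¹
Fraction remaining after one interval: r = e^(−kτ) = e^(−0.01593 × 89.5) = 0.2403
Before dose 5, 4 doses have been given (aged 1τ, 2τ, 3τ, 4τ).
C_trough = C₀ × (r + r² + … + r^4) = C₀ × r(1−r^4)/(1−r)
        = 1.520 × 0.2403 × (1 − 0.003334) / (1 − 0.2403) = 0.4792 mg/L

0.4792 mg/L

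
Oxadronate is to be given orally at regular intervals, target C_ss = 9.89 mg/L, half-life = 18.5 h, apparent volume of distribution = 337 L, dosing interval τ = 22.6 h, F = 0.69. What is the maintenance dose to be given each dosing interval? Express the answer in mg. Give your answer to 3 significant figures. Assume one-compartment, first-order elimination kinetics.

k = ln2 / t½ = 0.693147 / 18.5 = 0.03747 h⁻¹
CL = k × Vd = 0.03747 × 337 = 12.63 L/h
At steady state, F × (Dose/τ) = Css × CL.
Dose = Css × CL × τ / F = 9.89 × 12.63 × 22.6 / 0.69 = 4091 mg

4090 mg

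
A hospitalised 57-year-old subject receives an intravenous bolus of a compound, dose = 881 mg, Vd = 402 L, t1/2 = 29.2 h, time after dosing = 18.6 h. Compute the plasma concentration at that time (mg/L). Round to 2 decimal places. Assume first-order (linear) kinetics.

C₀ = Dose / Vd = 881.0 / 402 = 2.192 mg/L
k = ln2 / t½ = 0.693147 / 29.2 = 0.02374 h⁻¹
C = C₀ · e^(−k·t) = 2.192 × e^(−0.02374 × 18.6)
  = 2.192 × 0.6430 = 1.409 mg/L

1.41 mg/L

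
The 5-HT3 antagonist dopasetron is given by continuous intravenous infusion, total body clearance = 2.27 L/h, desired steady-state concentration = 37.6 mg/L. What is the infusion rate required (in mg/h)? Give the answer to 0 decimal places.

At steady state, infusion rate R₀ = Css × CL = 37.6 × 2.270 = 85.35 mg/h

85 mg/h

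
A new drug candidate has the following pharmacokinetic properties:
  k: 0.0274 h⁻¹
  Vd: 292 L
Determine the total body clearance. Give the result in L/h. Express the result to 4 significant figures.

CL = k × Vd = 0.0274 × 292 = 8.001 L/h

8.001 L/h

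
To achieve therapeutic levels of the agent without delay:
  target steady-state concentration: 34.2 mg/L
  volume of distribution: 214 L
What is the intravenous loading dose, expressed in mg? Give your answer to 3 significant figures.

7320 mg

LD = Css × Vd = 34.2 × 214 = 7319 mg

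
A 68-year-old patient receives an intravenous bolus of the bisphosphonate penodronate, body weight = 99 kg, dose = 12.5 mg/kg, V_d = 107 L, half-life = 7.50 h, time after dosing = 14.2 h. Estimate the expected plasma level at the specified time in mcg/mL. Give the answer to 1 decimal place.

Total dose = 12.5 × 99 = 1238 mg
C₀ = Dose / Vd = 1238 / 107 = 11.57 mg/L
k = ln2 / t½ = 0.693147 / 7.50 = 0.09242 h⁻¹
C = C₀ · e^(−k·t) = 11.57 × e^(−0.09242 × 14.2)
  = 11.57 × 0.2692 = 3.115 mg/L
(3.115 mg/L = 3.115 mcg/mL)

3.1 mcg/mL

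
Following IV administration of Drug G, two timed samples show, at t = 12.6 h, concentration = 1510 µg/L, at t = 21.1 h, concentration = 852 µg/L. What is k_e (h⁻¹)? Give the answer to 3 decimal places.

0.067 h⁻¹

k = ln(C₁/C₂) / (t₂ − t₁) = ln(1510/852) / (21.1 − 12.6)
  = 0.5723 / 8.500 = 0.06733 h⁻¹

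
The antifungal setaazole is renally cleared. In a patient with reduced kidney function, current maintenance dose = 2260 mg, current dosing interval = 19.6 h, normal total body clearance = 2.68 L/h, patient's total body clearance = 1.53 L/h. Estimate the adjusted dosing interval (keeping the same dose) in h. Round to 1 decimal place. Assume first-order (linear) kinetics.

To keep the same average steady-state level, dosing rate must scale with clearance.
CL ratio = 1.53 / 2.68 = 0.5709
New interval (same dose) = 19.6 / 0.5709 = 34.33 h

34.3 h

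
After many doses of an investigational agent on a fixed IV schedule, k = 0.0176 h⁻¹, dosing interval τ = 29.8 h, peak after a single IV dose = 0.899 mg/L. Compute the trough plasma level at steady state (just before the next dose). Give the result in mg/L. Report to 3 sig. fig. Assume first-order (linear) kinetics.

e^(−kτ) = e^(−0.01760 × 29.8) = 0.5919
Accumulation ratio R = 1 / (1 − e^(−kτ)) = 1 / (1 − 0.5919) = 2.450
Steady-state trough = C₀ × R × e^(−kτ) = 0.899 × 2.450 × 0.5919 = 1.304 mg/L

1.30 mg/L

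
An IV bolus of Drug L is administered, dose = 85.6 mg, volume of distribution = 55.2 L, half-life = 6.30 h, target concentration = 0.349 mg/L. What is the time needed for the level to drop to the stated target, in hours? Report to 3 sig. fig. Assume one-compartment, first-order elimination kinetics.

C₀ = Dose / Vd = 85.60 / 55.2 = 1.551 mg/L
k = ln2 / t½ = 0.693147 / 6.30 = 0.1100 h⁻¹
t = ln(C₀ / C) / k = ln(1.551 / 0.349) / 0.1100
  = ln(4.444) / 0.1100 = 1.492 / 0.1100 = 13.56 h

13.6 h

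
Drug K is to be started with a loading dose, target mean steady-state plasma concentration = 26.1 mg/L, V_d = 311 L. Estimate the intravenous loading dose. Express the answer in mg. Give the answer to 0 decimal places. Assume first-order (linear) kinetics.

LD = Css × Vd = 26.1 × 311 = 8117 mg

8117 mg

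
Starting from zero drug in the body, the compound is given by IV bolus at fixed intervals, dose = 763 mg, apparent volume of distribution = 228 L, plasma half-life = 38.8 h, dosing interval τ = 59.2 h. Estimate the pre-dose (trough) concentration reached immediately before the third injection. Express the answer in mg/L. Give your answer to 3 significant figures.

C₀ per dose = Dose / Vd = 763 / 228 = 3.346 mg/L
k = ln2 / t½ = 0.693147 / 38.8 = 0.01786 h⁻¹
Fraction remaining after one interval: r = e^(−kτ) = e^(−0.01786 × 59.2) = 0.3474
Before dose 3, 2 doses have been given (aged 1τ, 2τ).
C_trough = C₀ × (r + r²) = 3.346 × (0.3474 + 0.1207) = 1.566 mg/L

1.57 mg/L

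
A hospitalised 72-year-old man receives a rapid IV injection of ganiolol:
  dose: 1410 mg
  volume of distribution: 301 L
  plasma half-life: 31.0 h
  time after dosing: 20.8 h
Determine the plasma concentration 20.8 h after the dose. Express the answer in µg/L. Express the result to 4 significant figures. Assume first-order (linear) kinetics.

C₀ = Dose / Vd = 1410 / 301 = 4.684 mg/L
k = ln2 / t½ = 0.693147 / 31.0 = 0.02236 h⁻¹
C = C₀ · e^(−k·t) = 4.684 × e^(−0.02236 × 20.8)
  = 4.684 × 0.6281 = 2.942 mg/L
Convert: 2.942 mg/L × 1000 = 2942 µg/L

2942 µg/L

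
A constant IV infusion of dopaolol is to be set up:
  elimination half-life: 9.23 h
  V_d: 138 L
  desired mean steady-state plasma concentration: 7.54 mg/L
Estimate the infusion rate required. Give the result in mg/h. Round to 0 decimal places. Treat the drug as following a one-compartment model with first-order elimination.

78 mg/h

k = ln2 / t½ = 0.693147 / 9.23 = 0.07510 h⁻¹
CL = k × Vd = 0.07510 × 138 = 10.36 L/h
At steady state, infusion rate R₀ = Css × CL = 7.54 × 10.36 = 78.11 mg/h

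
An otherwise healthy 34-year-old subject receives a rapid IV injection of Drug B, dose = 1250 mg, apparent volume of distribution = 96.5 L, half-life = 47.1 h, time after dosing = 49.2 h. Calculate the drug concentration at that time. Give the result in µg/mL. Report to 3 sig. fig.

6.28 µg/mL

C₀ = Dose / Vd = 1250 / 96.5 = 12.95 mg/L
k = ln2 / t½ = 0.693147 / 47.1 = 0.01472 h⁻¹
C = C₀ · e^(−k·t) = 12.95 × e^(−0.01472 × 49.2)
  = 12.95 × 0.4847 = 6.277 mg/L
(6.277 mg/L = 6.277 µg/mL)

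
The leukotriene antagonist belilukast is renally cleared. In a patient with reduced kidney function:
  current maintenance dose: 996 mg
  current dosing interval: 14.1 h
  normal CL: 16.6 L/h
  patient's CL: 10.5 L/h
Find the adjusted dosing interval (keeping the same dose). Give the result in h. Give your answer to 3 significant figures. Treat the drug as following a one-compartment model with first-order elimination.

To keep the same average steady-state level, dosing rate must scale with clearance.
CL ratio = 10.5 / 16.6 = 0.6325
New interval (same dose) = 14.1 / 0.6325 = 22.29 h

22.3 h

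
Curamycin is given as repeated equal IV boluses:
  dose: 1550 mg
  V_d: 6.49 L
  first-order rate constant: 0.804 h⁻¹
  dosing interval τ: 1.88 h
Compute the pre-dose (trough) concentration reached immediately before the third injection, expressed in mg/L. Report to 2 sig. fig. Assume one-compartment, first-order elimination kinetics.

64 mg/L

C₀ per dose = Dose / Vd = 1550 / 6.49 = 238.8 mg/L
Fraction remaining after one interval: r = e^(−kτ) = e^(−0.8040 × 1.88) = 0.2206
Before dose 3, 2 doses have been given (aged 1τ, 2τ).
C_trough = C₀ × (r + r²) = 238.8 × (0.2206 + 0.04866) = 64.30 mg/L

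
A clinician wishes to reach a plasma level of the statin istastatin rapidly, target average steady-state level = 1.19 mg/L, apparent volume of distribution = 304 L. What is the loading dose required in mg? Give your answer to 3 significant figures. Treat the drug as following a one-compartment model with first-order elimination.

LD = Css × Vd = 1.19 × 304 = 361.8 mg

362 mg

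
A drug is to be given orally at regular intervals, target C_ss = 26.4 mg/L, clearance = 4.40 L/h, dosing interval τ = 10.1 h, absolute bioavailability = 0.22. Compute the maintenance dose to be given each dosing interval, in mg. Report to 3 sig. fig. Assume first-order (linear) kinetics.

5330 mg

At steady state, F × (Dose/τ) = Css × CL.
Dose = Css × CL × τ / F = 26.4 × 4.400 × 10.1 / 0.22 = 5333 mg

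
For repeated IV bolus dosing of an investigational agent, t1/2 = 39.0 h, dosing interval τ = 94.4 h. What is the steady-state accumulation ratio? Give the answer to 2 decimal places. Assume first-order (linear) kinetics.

k = ln2 / t½ = 0.693147 / 39.0 = 0.01777 h⁻¹
e^(−kτ) = e^(−0.01777 × 94.4) = 0.1868
Accumulation ratio R = 1 / (1 − e^(−kτ)) = 1 / (1 − 0.1868) = 1.230

1.23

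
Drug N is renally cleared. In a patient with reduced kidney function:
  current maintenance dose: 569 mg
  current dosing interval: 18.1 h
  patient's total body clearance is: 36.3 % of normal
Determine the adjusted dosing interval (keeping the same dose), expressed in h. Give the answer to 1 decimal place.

To keep the same average steady-state level, dosing rate must scale with clearance.
CL ratio = 36.3 / 100 = 0.3630
New interval (same dose) = 18.1 / 0.3630 = 49.86 h

49.9 h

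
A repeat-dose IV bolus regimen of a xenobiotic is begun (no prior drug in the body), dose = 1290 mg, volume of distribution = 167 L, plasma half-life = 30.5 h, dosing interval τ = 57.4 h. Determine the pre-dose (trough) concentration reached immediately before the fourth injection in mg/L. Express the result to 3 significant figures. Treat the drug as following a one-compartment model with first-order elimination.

2.82 mg/L

C₀ per dose = Dose / Vd = 1290 / 167 = 7.725 mg/L
k = ln2 / t½ = 0.693147 / 30.5 = 0.02273 h⁻¹
Fraction remaining after one interval: r = e^(−kτ) = e^(−0.02273 × 57.4) = 0.2713
Before dose 4, 3 doses have been given (aged 1τ, 2τ, 3τ).
C_trough = C₀ × (r + r² + … + r^3) = C₀ × r(1−r^3)/(1−r)
        = 7.725 × 0.2713 × (1 − 0.01997) / (1 − 0.2713) = 2.819 mg/L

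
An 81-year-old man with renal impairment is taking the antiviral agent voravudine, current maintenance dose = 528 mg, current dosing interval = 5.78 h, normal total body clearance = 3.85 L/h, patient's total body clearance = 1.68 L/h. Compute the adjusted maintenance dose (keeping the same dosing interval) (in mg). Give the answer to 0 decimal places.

230 mg

To keep the same average steady-state level, dosing rate must scale with clearance.
CL ratio = 1.68 / 3.85 = 0.4364
New dose (same interval) = 528 × 0.4364 = 230.4 mg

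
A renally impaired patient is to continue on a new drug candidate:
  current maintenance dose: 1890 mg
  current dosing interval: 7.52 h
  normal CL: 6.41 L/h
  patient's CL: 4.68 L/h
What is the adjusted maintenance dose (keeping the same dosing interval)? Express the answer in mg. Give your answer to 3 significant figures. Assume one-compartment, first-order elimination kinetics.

1380 mg

To keep the same average steady-state level, dosing rate must scale with clearance.
CL ratio = 4.68 / 6.41 = 0.7301
New dose (same interval) = 1890 × 0.7301 = 1380 mg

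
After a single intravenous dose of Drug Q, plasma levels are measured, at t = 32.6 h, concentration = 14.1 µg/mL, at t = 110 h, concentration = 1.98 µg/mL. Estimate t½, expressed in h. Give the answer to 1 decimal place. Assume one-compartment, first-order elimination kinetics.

27.3 h

k = ln(C₁/C₂) / (t₂ − t₁) = ln(14.1/1.98) / (110 − 32.6)
  = 1.963 / 77.40 = 0.02536 h⁻¹
t½ = ln2 / k = 0.693147 / 0.02536 = 27.33 h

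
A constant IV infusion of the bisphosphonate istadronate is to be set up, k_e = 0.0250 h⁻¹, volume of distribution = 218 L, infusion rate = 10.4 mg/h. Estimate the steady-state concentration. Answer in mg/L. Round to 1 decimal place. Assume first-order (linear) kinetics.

CL = k × Vd = 0.02500 × 218 = 5.450 L/h
At steady state Css = R₀ / CL = 10.4 / 5.450 = 1.908 mg/L

1.9 mg/L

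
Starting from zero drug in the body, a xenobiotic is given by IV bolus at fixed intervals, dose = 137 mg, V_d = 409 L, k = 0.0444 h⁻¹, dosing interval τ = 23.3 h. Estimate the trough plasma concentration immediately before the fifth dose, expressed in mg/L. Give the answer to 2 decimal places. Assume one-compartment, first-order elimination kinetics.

C₀ per dose = Dose / Vd = 137 / 409 = 0.3350 mg/L
Fraction remaining after one interval: r = e^(−kτ) = e^(−0.04440 × 23.3) = 0.3554
Before dose 5, 4 doses have been given (aged 1τ, 2τ, 3τ, 4τ).
C_trough = C₀ × (r + r² + … + r^4) = C₀ × r(1−r^4)/(1−r)
        = 0.3350 × 0.3554 × (1 − 0.01595) / (1 − 0.3554) = 0.1818 mg/L

0.18 mg/L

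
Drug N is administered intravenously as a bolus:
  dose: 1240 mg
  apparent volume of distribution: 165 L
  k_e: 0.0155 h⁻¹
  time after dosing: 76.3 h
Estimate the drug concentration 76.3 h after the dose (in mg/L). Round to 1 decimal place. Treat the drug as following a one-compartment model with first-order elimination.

C₀ = Dose / Vd = 1240 / 165 = 7.515 mg/L
C = C₀ · e^(−k·t) = 7.515 × e^(−0.01550 × 76.3)
  = 7.515 × 0.3065 = 2.303 mg/L

2.3 mg/L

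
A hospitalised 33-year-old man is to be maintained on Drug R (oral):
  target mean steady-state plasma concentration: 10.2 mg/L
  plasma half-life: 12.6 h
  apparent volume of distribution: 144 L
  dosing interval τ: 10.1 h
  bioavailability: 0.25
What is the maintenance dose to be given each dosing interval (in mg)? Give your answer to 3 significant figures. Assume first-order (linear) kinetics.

k = ln2 / t½ = 0.693147 / 12.6 = 0.05501 h⁻¹
CL = k × Vd = 0.05501 × 144 = 7.921 L/h
At steady state, F × (Dose/τ) = Css × CL.
Dose = Css × CL × τ / F = 10.2 × 7.921 × 10.1 / 0.25 = 3264 mg

3260 mg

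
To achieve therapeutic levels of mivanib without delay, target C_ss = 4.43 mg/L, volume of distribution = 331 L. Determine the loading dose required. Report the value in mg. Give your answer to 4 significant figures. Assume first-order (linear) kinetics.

LD = Css × Vd = 4.43 × 331 = 1466 mg

1466 mg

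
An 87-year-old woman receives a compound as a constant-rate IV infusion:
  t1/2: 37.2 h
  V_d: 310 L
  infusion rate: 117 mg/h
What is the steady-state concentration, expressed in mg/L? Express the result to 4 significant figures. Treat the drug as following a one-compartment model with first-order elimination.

k = ln2 / t½ = 0.693147 / 37.2 = 0.01863 h⁻¹
CL = k × Vd = 0.01863 × 310 = 5.775 L/h
At steady state Css = R₀ / CL = 117 / 5.775 = 20.26 mg/L

20.26 mg/L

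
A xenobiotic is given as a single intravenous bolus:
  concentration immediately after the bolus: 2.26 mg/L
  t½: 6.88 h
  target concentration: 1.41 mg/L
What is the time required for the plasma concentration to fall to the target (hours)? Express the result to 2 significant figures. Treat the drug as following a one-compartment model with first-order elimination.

4.7 h

k = ln2 / t½ = 0.693147 / 6.88 = 0.1007 h⁻¹
t = ln(C₀ / C) / k = ln(2.260 / 1.41) / 0.1007
  = ln(1.603) / 0.1007 = 0.4719 / 0.1007 = 4.686 h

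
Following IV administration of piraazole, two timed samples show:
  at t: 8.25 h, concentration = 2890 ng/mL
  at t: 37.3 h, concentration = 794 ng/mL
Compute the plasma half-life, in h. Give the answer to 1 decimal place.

15.6 h

k = ln(C₁/C₂) / (t₂ − t₁) = ln(2890/794) / (37.3 − 8.25)
  = 1.292 / 29.05 = 0.04448 h⁻¹
t½ = ln2 / k = 0.693147 / 0.04448 = 15.58 h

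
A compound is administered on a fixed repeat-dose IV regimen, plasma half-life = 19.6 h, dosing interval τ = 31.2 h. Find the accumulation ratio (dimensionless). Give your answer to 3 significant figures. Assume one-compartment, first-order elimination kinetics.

1.50

k = ln2 / t½ = 0.693147 / 19.6 = 0.03536 h⁻¹
e^(−kτ) = e^(−0.03536 × 31.2) = 0.3318
Accumulation ratio R = 1 / (1 − e^(−kτ)) = 1 / (1 − 0.3318) = 1.497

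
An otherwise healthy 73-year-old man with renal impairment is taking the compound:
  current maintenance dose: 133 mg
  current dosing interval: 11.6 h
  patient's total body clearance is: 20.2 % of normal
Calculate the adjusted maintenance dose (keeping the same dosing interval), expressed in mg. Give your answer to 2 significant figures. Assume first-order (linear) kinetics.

To keep the same average steady-state level, dosing rate must scale with clearance.
CL ratio = 20.2 / 100 = 0.2020
New dose (same interval) = 133 × 0.2020 = 26.87 mg

27 mg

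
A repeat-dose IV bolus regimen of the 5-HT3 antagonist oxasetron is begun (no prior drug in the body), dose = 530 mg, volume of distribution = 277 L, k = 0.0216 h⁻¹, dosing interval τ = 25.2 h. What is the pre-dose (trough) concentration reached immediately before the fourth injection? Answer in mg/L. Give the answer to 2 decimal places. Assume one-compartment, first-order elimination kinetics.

C₀ per dose = Dose / Vd = 530 / 277 = 1.913 mg/L
Fraction remaining after one interval: r = e^(−kτ) = e^(−0.02160 × 25.2) = 0.5802
Before dose 4, 3 doses have been given (aged 1τ, 2τ, 3τ).
C_trough = C₀ × (r + r² + … + r^3) = C₀ × r(1−r^3)/(1−r)
        = 1.913 × 0.5802 × (1 − 0.1953) / (1 − 0.5802) = 2.128 mg/L

2.13 mg/L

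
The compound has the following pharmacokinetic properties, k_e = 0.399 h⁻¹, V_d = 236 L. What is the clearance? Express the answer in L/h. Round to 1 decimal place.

94.2 L/h

CL = k × Vd = 0.399 × 236 = 94.16 L/h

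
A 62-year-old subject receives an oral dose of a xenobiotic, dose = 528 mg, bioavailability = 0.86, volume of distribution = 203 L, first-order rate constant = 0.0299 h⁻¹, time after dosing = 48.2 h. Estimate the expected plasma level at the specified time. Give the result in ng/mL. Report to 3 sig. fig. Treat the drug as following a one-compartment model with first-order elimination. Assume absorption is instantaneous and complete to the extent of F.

529 ng/mL

Amount reaching circulation = F × Dose = 0.86 × 528.0 = 454.1 mg
C₀ = F·Dose / Vd = 454.1 / 203 = 2.237 mg/L
C = C₀ · e^(−k·t) = 2.237 × e^(−0.02990 × 48.2)
  = 2.237 × 0.2366 = 0.5293 mg/L
Convert: 0.5293 mg/L × 1000 = 529.3 ng/mL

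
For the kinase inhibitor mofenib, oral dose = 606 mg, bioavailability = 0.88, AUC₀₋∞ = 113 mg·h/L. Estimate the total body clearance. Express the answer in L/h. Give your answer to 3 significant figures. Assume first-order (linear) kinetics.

CL = F·Dose / AUC = 0.88 × 606 / 113 = 4.719 L/h

4.72 L/h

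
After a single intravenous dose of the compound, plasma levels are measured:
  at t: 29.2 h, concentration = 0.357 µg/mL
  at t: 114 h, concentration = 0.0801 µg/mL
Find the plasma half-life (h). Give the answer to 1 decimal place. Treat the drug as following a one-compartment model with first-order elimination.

39.3 h

k = ln(C₁/C₂) / (t₂ − t₁) = ln(0.357/0.0801) / (114 − 29.2)
  = 1.494 / 84.80 = 0.01762 h⁻¹
t½ = ln2 / k = 0.693147 / 0.01762 = 39.34 h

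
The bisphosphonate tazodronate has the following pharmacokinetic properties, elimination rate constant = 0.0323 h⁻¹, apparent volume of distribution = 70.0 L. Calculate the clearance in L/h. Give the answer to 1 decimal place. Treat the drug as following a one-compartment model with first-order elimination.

2.3 L/h

CL = k × Vd = 0.0323 × 70.0 = 2.261 L/h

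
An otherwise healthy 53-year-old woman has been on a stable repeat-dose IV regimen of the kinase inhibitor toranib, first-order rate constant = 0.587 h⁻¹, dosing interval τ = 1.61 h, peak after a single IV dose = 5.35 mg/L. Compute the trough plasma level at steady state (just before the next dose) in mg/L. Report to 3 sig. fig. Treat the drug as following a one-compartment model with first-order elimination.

e^(−kτ) = e^(−0.5870 × 1.61) = 0.3887
Accumulation ratio R = 1 / (1 − e^(−kτ)) = 1 / (1 − 0.3887) = 1.636
Steady-state trough = C₀ × R × e^(−kτ) = 5.35 × 1.636 × 0.3887 = 3.402 mg/L

3.40 mg/L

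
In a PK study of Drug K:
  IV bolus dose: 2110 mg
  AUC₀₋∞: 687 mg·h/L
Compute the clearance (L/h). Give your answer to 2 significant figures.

3.1 L/h

CL = Dose / AUC = 2110 / 687 = 3.071 L/h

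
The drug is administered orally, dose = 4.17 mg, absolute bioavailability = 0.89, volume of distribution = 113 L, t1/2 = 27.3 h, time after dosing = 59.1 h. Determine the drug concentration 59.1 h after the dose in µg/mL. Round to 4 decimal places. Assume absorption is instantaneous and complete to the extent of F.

Amount reaching circulation = F × Dose = 0.89 × 4.170 = 3.711 mg
C₀ = F·Dose / Vd = 3.711 / 113 = 0.03284 mg/L
k = ln2 / t½ = 0.693147 / 27.3 = 0.02539 h⁻¹
C = C₀ · e^(−k·t) = 0.03284 × e^(−0.02539 × 59.1)
  = 0.03284 × 0.2230 = 0.007323 mg/L
(0.007323 mg/L = 0.007323 µg/mL)

0.0073 µg/mL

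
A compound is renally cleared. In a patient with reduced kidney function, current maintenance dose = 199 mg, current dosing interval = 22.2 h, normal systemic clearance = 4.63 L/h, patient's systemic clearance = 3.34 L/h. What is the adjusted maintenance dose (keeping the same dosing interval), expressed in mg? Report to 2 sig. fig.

140 mg

To keep the same average steady-state level, dosing rate must scale with clearance.
CL ratio = 3.34 / 4.63 = 0.7214
New dose (same interval) = 199 × 0.7214 = 143.6 mg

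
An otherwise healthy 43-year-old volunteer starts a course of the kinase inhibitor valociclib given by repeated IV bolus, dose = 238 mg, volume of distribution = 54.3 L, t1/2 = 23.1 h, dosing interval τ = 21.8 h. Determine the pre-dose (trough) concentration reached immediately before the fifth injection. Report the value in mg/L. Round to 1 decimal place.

C₀ per dose = Dose / Vd = 238 / 54.3 = 4.383 mg/L
k = ln2 / t½ = 0.693147 / 23.1 = 0.03001 h⁻¹
Fraction remaining after one interval: r = e^(−kτ) = e^(−0.03001 × 21.8) = 0.5198
Before dose 5, 4 doses have been given (aged 1τ, 2τ, 3τ, 4τ).
C_trough = C₀ × (r + r² + … + r^4) = C₀ × r(1−r^4)/(1−r)
        = 4.383 × 0.5198 × (1 − 0.07300) / (1 − 0.5198) = 4.398 mg/L

4.4 mg/L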